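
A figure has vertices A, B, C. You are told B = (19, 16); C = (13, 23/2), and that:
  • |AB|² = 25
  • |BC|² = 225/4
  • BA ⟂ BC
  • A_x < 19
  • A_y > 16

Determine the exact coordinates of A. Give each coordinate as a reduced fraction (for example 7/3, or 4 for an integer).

1. A_x = 16  [[BA ⟂ BC ⇒ -6x-9/2y+186=0] ∩ [|A−(19, 16)|²=25]]
2. A_y = 20  [[BA ⟂ BC ⇒ -6x-9/2y+186=0] ∩ [|A−(19, 16)|²=25]]
   so A = (16, 20)

A = (16, 20)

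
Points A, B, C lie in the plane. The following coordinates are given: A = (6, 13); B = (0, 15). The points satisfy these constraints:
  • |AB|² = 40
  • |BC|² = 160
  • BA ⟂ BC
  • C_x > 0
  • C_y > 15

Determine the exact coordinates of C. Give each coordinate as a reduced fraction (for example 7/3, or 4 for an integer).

1. C_x = 4  [[BA ⟂ BC ⇒ 6x-2y+30=0] ∩ [|C−(0, 15)|²=160]]
2. C_y = 27  [[BA ⟂ BC ⇒ 6x-2y+30=0] ∩ [|C−(0, 15)|²=160]]
   so C = (4, 27)

C = (4, 27)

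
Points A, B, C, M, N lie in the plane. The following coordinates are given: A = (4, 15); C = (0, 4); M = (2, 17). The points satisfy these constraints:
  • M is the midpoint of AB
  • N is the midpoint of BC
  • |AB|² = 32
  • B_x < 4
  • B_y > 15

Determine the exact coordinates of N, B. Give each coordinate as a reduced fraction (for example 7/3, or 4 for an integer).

N = (0, 23/2)
B = (0, 19)

1. B_x = 0  [B = 2·M−A = 2·(2, 17)−(4, 15)]
2. B_y = 19  [B = 2·M−A = 2·(2, 17)−(4, 15)]
   so B = (0, 19)
3. N_x = 0  [2·N = B+C = (0, 19)+(0, 4)]
4. N_y = 23/2  [2·N = B+C = (0, 19)+(0, 4)]
   so N = (0, 23/2)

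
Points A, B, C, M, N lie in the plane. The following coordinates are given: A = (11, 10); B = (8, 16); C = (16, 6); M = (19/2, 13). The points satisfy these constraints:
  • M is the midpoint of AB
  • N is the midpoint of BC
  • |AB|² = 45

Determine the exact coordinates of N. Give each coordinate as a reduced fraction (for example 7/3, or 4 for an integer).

1. N_x = 12  [2·N = B+C = (8, 16)+(16, 6)]
2. N_y = 11  [2·N = B+C = (8, 16)+(16, 6)]
   so N = (12, 11)

N = (12, 11)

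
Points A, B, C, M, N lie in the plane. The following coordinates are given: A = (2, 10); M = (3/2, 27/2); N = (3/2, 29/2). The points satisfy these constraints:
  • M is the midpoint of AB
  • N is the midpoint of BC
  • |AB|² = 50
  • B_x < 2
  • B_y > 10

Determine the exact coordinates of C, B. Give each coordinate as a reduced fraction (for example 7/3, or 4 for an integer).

1. B_x = 1  [B = 2·M−A = 2·(3/2, 27/2)−(2, 10)]
2. B_y = 17  [B = 2·M−A = 2·(3/2, 27/2)−(2, 10)]
   so B = (1, 17)
3. C_x = 2  [C = 2·N−B = 2·(3/2, 29/2)−(1, 17)]
4. C_y = 12  [C = 2·N−B = 2·(3/2, 29/2)−(1, 17)]
   so C = (2, 12)

C = (2, 12)
B = (1, 17)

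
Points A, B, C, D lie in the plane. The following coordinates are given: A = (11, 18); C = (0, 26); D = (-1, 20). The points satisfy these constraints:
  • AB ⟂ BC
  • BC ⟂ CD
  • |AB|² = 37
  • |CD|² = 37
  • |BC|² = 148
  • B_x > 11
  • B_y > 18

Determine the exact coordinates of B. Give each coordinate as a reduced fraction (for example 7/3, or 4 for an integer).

B = (12, 24)

1. B_x = 12  [[BC ⟂ CD ⇒ 1x+6y-156=0] ∩ [|B−(11, 18)|²=37]]
2. B_y = 24  [[BC ⟂ CD ⇒ 1x+6y-156=0] ∩ [|B−(11, 18)|²=37]]
   so B = (12, 24)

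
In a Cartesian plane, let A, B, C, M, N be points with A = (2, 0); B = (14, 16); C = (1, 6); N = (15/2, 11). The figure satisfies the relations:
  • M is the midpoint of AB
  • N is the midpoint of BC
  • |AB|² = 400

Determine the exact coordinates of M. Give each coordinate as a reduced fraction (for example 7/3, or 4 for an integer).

M = (8, 8)

1. M_x = 8  [2·M = A+B = (2, 0)+(14, 16)]
2. M_y = 8  [2·M = A+B = (2, 0)+(14, 16)]
   so M = (8, 8)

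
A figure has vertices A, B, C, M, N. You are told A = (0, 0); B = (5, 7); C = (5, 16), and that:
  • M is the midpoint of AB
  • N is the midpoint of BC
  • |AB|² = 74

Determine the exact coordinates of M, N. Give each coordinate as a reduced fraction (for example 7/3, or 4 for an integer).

M = (5/2, 7/2)
N = (5, 23/2)

1. M_x = 5/2  [2·M = A+B = (0, 0)+(5, 7)]
2. M_y = 7/2  [2·M = A+B = (0, 0)+(5, 7)]
   so M = (5/2, 7/2)
3. N_x = 5  [2·N = B+C = (5, 7)+(5, 16)]
4. N_y = 23/2  [2·N = B+C = (5, 7)+(5, 16)]
   so N = (5, 23/2)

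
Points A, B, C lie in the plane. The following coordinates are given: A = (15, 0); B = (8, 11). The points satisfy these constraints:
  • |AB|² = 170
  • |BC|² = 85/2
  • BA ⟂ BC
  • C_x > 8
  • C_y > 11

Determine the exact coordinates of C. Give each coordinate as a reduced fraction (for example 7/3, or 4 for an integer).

1. C_x = 27/2  [[BA ⟂ BC ⇒ 7x-11y+65=0] ∩ [|C−(8, 11)|²=85/2]]
2. C_y = 29/2  [[BA ⟂ BC ⇒ 7x-11y+65=0] ∩ [|C−(8, 11)|²=85/2]]
   so C = (27/2, 29/2)

C = (27/2, 29/2)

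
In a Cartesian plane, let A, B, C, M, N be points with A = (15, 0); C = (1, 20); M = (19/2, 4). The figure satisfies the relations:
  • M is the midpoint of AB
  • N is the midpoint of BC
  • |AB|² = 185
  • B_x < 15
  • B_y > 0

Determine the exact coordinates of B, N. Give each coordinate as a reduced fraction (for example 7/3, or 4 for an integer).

1. B_x = 4  [B = 2·M−A = 2·(19/2, 4)−(15, 0)]
2. B_y = 8  [B = 2·M−A = 2·(19/2, 4)−(15, 0)]
   so B = (4, 8)
3. N_x = 5/2  [2·N = B+C = (4, 8)+(1, 20)]
4. N_y = 14  [2·N = B+C = (4, 8)+(1, 20)]
   so N = (5/2, 14)

B = (4, 8)
N = (5/2, 14)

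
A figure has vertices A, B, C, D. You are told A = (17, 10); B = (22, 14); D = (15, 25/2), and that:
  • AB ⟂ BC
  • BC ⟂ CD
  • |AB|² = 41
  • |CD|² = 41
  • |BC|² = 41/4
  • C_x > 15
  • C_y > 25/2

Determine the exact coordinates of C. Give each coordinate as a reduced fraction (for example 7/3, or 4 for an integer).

1. C_x = 20  [[AB ⟂ BC ⇒ 5x+4y-166=0] ∩ [|C−(15, 25/2)|²=41]]
2. C_y = 33/2  [[AB ⟂ BC ⇒ 5x+4y-166=0] ∩ [|C−(15, 25/2)|²=41]]
   so C = (20, 33/2)

C = (20, 33/2)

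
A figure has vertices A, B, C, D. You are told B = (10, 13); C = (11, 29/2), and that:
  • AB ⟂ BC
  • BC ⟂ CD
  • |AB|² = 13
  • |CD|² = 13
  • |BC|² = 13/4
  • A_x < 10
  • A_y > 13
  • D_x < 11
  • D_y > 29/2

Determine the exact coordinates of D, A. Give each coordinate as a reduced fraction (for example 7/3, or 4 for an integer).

D = (8, 33/2)
A = (7, 15)

1. D_x = 8  [[BC ⟂ CD ⇒ 1x+3/2y-131/4=0] ∩ [|D−(11, 29/2)|²=13]]
2. D_y = 33/2  [[BC ⟂ CD ⇒ 1x+3/2y-131/4=0] ∩ [|D−(11, 29/2)|²=13]]
   so D = (8, 33/2)
3. A_x = 7  [[AB ⟂ BC ⇒ -1x-3/2y+59/2=0] ∩ [|A−(10, 13)|²=13]]
4. A_y = 15  [[AB ⟂ BC ⇒ -1x-3/2y+59/2=0] ∩ [|A−(10, 13)|²=13]]
   so A = (7, 15)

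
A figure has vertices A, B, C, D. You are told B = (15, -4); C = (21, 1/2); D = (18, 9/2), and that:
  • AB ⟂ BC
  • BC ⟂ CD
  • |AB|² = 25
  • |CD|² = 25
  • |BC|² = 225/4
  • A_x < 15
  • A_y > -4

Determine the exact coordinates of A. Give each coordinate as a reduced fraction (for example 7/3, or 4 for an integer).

A = (12, 0)

1. A_x = 12  [[AB ⟂ BC ⇒ -6x-9/2y+72=0] ∩ [|A−(15, -4)|²=25]]
2. A_y = 0  [[AB ⟂ BC ⇒ -6x-9/2y+72=0] ∩ [|A−(15, -4)|²=25]]
   so A = (12, 0)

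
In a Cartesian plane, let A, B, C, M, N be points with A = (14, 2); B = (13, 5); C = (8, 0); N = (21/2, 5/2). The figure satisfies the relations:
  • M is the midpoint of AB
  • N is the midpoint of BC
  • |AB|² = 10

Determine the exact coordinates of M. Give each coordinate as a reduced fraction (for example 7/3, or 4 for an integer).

M = (27/2, 7/2)

1. M_x = 27/2  [2·M = A+B = (14, 2)+(13, 5)]
2. M_y = 7/2  [2·M = A+B = (14, 2)+(13, 5)]
   so M = (27/2, 7/2)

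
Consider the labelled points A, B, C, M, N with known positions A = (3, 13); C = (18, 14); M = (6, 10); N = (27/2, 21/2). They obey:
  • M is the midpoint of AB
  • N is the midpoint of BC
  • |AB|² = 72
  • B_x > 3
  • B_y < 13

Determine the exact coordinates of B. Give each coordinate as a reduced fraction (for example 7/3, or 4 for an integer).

1. B_x = 9  [B = 2·M−A = 2·(6, 10)−(3, 13)]
2. B_y = 7  [B = 2·M−A = 2·(6, 10)−(3, 13)]
   so B = (9, 7)

B = (9, 7)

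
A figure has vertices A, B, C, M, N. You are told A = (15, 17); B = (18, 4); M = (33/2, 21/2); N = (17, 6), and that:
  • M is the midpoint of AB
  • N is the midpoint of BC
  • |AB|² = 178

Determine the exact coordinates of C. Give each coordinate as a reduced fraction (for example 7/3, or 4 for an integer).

C = (16, 8)

1. C_x = 16  [C = 2·N−B = 2·(17, 6)−(18, 4)]
2. C_y = 8  [C = 2·N−B = 2·(17, 6)−(18, 4)]
   so C = (16, 8)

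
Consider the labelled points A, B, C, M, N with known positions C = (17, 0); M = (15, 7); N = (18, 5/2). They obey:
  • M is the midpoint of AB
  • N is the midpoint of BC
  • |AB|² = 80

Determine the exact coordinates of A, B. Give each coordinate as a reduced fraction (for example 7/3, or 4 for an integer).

A = (11, 9)
B = (19, 5)

1. B_x = 19  [B = 2·N−C = 2·(18, 5/2)−(17, 0)]
2. B_y = 5  [B = 2·N−C = 2·(18, 5/2)−(17, 0)]
   so B = (19, 5)
3. A_x = 11  [A = 2·M−B = 2·(15, 7)−(19, 5)]
4. A_y = 9  [A = 2·M−B = 2·(15, 7)−(19, 5)]
   so A = (11, 9)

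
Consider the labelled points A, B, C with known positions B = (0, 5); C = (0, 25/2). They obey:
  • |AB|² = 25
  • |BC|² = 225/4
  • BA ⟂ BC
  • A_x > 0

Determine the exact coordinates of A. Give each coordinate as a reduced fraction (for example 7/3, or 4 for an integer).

1. A_x = 5  [[BA ⟂ BC ⇒ 15/2y-75/2=0] ∩ [|A−(0, 5)|²=25]]
2. A_y = 5  [[BA ⟂ BC ⇒ 15/2y-75/2=0] ∩ [|A−(0, 5)|²=25]]
   so A = (5, 5)

A = (5, 5)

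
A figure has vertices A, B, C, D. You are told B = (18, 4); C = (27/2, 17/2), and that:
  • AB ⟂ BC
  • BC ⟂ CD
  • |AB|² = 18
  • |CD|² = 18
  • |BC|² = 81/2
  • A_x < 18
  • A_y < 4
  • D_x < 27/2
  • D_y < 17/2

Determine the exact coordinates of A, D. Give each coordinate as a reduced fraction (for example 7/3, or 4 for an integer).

1. A_x = 15  [[AB ⟂ BC ⇒ 9/2x-9/2y-63=0] ∩ [|A−(18, 4)|²=18]]
2. A_y = 1  [[AB ⟂ BC ⇒ 9/2x-9/2y-63=0] ∩ [|A−(18, 4)|²=18]]
   so A = (15, 1)
3. D_x = 21/2  [[BC ⟂ CD ⇒ -9/2x+9/2y+45/2=0] ∩ [|D−(27/2, 17/2)|²=18]]
4. D_y = 11/2  [[BC ⟂ CD ⇒ -9/2x+9/2y+45/2=0] ∩ [|D−(27/2, 17/2)|²=18]]
   so D = (21/2, 11/2)

A = (15, 1)
D = (21/2, 11/2)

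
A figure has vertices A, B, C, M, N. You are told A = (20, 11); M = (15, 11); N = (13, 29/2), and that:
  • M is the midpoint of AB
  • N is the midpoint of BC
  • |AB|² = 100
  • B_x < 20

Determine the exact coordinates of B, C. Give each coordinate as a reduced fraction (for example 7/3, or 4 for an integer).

B = (10, 11)
C = (16, 18)

1. B_x = 10  [B = 2·M−A = 2·(15, 11)−(20, 11)]
2. B_y = 11  [B = 2·M−A = 2·(15, 11)−(20, 11)]
   so B = (10, 11)
3. C_x = 16  [C = 2·N−B = 2·(13, 29/2)−(10, 11)]
4. C_y = 18  [C = 2·N−B = 2·(13, 29/2)−(10, 11)]
   so C = (16, 18)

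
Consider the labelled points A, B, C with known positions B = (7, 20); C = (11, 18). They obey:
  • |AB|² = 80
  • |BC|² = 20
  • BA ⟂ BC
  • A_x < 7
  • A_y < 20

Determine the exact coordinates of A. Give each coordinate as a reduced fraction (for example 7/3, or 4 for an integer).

A = (3, 12)

1. A_x = 3  [[BA ⟂ BC ⇒ 4x-2y+12=0] ∩ [|A−(7, 20)|²=80]]
2. A_y = 12  [[BA ⟂ BC ⇒ 4x-2y+12=0] ∩ [|A−(7, 20)|²=80]]
   so A = (3, 12)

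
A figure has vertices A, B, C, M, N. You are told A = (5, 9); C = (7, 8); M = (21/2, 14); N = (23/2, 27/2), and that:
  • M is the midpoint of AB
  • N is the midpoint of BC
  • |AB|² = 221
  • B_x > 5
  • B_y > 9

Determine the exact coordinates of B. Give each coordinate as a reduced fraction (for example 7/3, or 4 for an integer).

1. B_x = 16  [B = 2·M−A = 2·(21/2, 14)−(5, 9)]
2. B_y = 19  [B = 2·M−A = 2·(21/2, 14)−(5, 9)]
   so B = (16, 19)

B = (16, 19)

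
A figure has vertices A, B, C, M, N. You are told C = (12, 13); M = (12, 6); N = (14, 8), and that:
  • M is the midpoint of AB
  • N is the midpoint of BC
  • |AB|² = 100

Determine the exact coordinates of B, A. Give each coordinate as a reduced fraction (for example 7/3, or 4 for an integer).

B = (16, 3)
A = (8, 9)

1. B_x = 16  [B = 2·N−C = 2·(14, 8)−(12, 13)]
2. B_y = 3  [B = 2·N−C = 2·(14, 8)−(12, 13)]
   so B = (16, 3)
3. A_x = 8  [A = 2·M−B = 2·(12, 6)−(16, 3)]
4. A_y = 9  [A = 2·M−B = 2·(12, 6)−(16, 3)]
   so A = (8, 9)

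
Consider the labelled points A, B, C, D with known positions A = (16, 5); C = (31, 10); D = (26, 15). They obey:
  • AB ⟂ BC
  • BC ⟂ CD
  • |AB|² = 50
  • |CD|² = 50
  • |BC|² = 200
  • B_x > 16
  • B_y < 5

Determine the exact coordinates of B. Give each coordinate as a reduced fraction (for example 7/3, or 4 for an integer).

B = (21, 0)

1. B_x = 21  [[BC ⟂ CD ⇒ 5x-5y-105=0] ∩ [|B−(16, 5)|²=50]]
2. B_y = 0  [[BC ⟂ CD ⇒ 5x-5y-105=0] ∩ [|B−(16, 5)|²=50]]
   so B = (21, 0)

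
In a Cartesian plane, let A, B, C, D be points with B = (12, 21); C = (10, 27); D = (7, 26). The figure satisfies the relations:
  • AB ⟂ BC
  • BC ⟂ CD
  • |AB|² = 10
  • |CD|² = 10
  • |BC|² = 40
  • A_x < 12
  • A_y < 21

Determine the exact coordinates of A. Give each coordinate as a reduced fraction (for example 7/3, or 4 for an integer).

A = (9, 20)

1. A_x = 9  [[AB ⟂ BC ⇒ 2x-6y+102=0] ∩ [|A−(12, 21)|²=10]]
2. A_y = 20  [[AB ⟂ BC ⇒ 2x-6y+102=0] ∩ [|A−(12, 21)|²=10]]
   so A = (9, 20)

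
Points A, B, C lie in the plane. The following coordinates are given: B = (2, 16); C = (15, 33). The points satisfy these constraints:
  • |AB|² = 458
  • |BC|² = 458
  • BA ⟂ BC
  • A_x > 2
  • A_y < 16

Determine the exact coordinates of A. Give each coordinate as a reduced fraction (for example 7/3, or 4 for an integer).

A = (19, 3)

1. A_x = 19  [[BA ⟂ BC ⇒ 13x+17y-298=0] ∩ [|A−(2, 16)|²=458]]
2. A_y = 3  [[BA ⟂ BC ⇒ 13x+17y-298=0] ∩ [|A−(2, 16)|²=458]]
   so A = (19, 3)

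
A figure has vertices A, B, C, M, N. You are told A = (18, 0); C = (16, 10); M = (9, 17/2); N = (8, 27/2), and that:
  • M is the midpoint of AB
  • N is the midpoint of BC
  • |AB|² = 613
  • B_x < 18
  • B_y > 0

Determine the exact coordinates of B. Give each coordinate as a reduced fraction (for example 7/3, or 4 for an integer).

B = (0, 17)

1. B_x = 0  [B = 2·M−A = 2·(9, 17/2)−(18, 0)]
2. B_y = 17  [B = 2·M−A = 2·(9, 17/2)−(18, 0)]
   so B = (0, 17)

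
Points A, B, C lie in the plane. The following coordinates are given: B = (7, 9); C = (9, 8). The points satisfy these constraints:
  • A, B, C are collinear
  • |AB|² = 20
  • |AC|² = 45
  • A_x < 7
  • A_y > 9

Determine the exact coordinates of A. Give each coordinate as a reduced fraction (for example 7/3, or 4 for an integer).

1. A_x = 3  [[A, B, C are collinear ⇒ 1x+2y-25=0] ∩ [|A−(7, 9)|²=20]]
2. A_y = 11  [[A, B, C are collinear ⇒ 1x+2y-25=0] ∩ [|A−(7, 9)|²=20]]
   so A = (3, 11)

A = (3, 11)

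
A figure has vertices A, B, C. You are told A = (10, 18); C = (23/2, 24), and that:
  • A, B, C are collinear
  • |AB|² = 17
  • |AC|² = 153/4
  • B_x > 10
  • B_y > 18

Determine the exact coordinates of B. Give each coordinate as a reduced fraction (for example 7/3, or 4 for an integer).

B = (11, 22)

1. B_x = 11  [[A, B, C are collinear ⇒ 6x-3/2y-33=0] ∩ [|B−(10, 18)|²=17]]
2. B_y = 22  [[A, B, C are collinear ⇒ 6x-3/2y-33=0] ∩ [|B−(10, 18)|²=17]]
   so B = (11, 22)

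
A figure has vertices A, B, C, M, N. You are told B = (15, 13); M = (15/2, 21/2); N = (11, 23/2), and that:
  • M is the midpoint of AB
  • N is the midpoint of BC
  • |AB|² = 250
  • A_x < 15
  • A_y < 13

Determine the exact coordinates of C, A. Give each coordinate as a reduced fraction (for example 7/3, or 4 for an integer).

C = (7, 10)
A = (0, 8)

1. A_x = 0  [A = 2·M−B = 2·(15/2, 21/2)−(15, 13)]
2. A_y = 8  [A = 2·M−B = 2·(15/2, 21/2)−(15, 13)]
   so A = (0, 8)
3. C_x = 7  [C = 2·N−B = 2·(11, 23/2)−(15, 13)]
4. C_y = 10  [C = 2·N−B = 2·(11, 23/2)−(15, 13)]
   so C = (7, 10)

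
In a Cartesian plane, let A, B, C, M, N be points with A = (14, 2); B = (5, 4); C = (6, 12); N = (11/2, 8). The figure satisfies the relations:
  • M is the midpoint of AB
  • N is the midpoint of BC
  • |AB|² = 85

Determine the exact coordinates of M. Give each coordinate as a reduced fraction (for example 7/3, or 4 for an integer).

1. M_x = 19/2  [2·M = A+B = (14, 2)+(5, 4)]
2. M_y = 3  [2·M = A+B = (14, 2)+(5, 4)]
   so M = (19/2, 3)

M = (19/2, 3)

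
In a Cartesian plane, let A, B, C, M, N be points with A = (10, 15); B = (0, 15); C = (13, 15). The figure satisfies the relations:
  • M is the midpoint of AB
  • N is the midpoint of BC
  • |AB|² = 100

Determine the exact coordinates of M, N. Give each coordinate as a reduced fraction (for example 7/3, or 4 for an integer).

M = (5, 15)
N = (13/2, 15)

1. M_x = 5  [2·M = A+B = (10, 15)+(0, 15)]
2. M_y = 15  [2·M = A+B = (10, 15)+(0, 15)]
   so M = (5, 15)
3. N_x = 13/2  [2·N = B+C = (0, 15)+(13, 15)]
4. N_y = 15  [2·N = B+C = (0, 15)+(13, 15)]
   so N = (13/2, 15)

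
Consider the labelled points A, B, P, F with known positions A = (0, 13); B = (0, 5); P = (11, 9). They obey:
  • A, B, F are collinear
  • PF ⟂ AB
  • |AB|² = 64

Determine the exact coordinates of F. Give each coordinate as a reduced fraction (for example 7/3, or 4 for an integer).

1. F_x = 0  [[A, B, F are collinear ⇒ 8x=0] ∩ [PF ⟂ AB ⇒ -8y+72=0]]
2. F_y = 9  [[A, B, F are collinear ⇒ 8x=0] ∩ [PF ⟂ AB ⇒ -8y+72=0]]
   so F = (0, 9)

F = (0, 9)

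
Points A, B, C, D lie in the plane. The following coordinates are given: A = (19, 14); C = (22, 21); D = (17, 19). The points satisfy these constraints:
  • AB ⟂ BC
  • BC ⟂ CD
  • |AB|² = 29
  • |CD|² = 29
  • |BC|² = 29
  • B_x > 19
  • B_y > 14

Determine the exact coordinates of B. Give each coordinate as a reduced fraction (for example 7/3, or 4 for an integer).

1. B_x = 24  [[BC ⟂ CD ⇒ 5x+2y-152=0] ∩ [|B−(19, 14)|²=29]]
2. B_y = 16  [[BC ⟂ CD ⇒ 5x+2y-152=0] ∩ [|B−(19, 14)|²=29]]
   so B = (24, 16)

B = (24, 16)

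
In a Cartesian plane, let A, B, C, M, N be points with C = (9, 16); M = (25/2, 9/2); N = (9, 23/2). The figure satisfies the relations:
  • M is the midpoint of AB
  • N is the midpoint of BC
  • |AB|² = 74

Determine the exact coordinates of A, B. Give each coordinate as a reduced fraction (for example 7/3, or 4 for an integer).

1. B_x = 9  [B = 2·N−C = 2·(9, 23/2)−(9, 16)]
2. B_y = 7  [B = 2·N−C = 2·(9, 23/2)−(9, 16)]
   so B = (9, 7)
3. A_x = 16  [A = 2·M−B = 2·(25/2, 9/2)−(9, 7)]
4. A_y = 2  [A = 2·M−B = 2·(25/2, 9/2)−(9, 7)]
   so A = (16, 2)

A = (16, 2)
B = (9, 7)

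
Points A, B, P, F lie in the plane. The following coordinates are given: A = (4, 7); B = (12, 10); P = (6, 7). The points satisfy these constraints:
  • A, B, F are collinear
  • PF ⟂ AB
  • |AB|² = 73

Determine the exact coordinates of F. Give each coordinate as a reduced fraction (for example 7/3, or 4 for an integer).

F = (420/73, 559/73)

1. F_x = 420/73  [[A, B, F are collinear ⇒ -3x+8y-44=0] ∩ [PF ⟂ AB ⇒ 8x+3y-69=0]]
2. F_y = 559/73  [[A, B, F are collinear ⇒ -3x+8y-44=0] ∩ [PF ⟂ AB ⇒ 8x+3y-69=0]]
   so F = (420/73, 559/73)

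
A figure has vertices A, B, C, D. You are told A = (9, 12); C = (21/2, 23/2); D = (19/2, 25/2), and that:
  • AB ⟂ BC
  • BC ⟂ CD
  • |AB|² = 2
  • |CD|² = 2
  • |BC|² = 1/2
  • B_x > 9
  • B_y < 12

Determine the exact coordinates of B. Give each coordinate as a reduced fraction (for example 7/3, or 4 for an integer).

1. B_x = 10  [[BC ⟂ CD ⇒ 1x-1y+1=0] ∩ [|B−(9, 12)|²=2]]
2. B_y = 11  [[BC ⟂ CD ⇒ 1x-1y+1=0] ∩ [|B−(9, 12)|²=2]]
   so B = (10, 11)

B = (10, 11)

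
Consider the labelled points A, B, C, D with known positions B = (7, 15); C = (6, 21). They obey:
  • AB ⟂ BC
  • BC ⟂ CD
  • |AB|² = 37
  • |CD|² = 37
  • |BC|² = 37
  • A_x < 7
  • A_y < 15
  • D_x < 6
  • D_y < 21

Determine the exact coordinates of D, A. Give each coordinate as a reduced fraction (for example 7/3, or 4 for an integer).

D = (0, 20)
A = (1, 14)

1. D_x = 0  [[BC ⟂ CD ⇒ -1x+6y-120=0] ∩ [|D−(6, 21)|²=37]]
2. D_y = 20  [[BC ⟂ CD ⇒ -1x+6y-120=0] ∩ [|D−(6, 21)|²=37]]
   so D = (0, 20)
3. A_x = 1  [[AB ⟂ BC ⇒ 1x-6y+83=0] ∩ [|A−(7, 15)|²=37]]
4. A_y = 14  [[AB ⟂ BC ⇒ 1x-6y+83=0] ∩ [|A−(7, 15)|²=37]]
   so A = (1, 14)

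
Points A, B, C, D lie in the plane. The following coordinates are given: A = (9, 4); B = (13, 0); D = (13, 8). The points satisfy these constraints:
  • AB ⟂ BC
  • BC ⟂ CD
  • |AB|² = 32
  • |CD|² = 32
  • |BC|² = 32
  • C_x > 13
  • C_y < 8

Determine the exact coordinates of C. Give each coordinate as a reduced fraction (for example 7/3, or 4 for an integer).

1. C_x = 17  [[AB ⟂ BC ⇒ 4x-4y-52=0] ∩ [|C−(13, 8)|²=32]]
2. C_y = 4  [[AB ⟂ BC ⇒ 4x-4y-52=0] ∩ [|C−(13, 8)|²=32]]
   so C = (17, 4)

C = (17, 4)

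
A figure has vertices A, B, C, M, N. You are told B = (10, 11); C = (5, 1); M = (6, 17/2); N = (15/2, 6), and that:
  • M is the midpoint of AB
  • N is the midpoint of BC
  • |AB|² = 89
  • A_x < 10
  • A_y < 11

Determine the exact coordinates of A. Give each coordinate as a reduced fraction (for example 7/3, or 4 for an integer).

1. A_x = 2  [A = 2·M−B = 2·(6, 17/2)−(10, 11)]
2. A_y = 6  [A = 2·M−B = 2·(6, 17/2)−(10, 11)]
   so A = (2, 6)

A = (2, 6)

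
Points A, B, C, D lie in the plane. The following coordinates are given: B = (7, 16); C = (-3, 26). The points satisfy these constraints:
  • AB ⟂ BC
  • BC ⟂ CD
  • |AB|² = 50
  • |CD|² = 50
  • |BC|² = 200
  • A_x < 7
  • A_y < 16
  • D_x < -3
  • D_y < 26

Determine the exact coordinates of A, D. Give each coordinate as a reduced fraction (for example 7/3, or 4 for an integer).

1. A_x = 2  [[AB ⟂ BC ⇒ 10x-10y+90=0] ∩ [|A−(7, 16)|²=50]]
2. A_y = 11  [[AB ⟂ BC ⇒ 10x-10y+90=0] ∩ [|A−(7, 16)|²=50]]
   so A = (2, 11)
3. D_x = -8  [[BC ⟂ CD ⇒ -10x+10y-290=0] ∩ [|D−(-3, 26)|²=50]]
4. D_y = 21  [[BC ⟂ CD ⇒ -10x+10y-290=0] ∩ [|D−(-3, 26)|²=50]]
   so D = (-8, 21)

A = (2, 11)
D = (-8, 21)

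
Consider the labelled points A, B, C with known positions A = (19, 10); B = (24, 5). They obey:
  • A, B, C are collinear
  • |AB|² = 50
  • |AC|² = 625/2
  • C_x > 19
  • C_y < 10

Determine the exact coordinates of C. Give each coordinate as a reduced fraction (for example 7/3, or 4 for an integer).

1. C_x = 63/2  [[A, B, C are collinear ⇒ 5x+5y-145=0] ∩ [|C−(19, 10)|²=625/2]]
2. C_y = -5/2  [[A, B, C are collinear ⇒ 5x+5y-145=0] ∩ [|C−(19, 10)|²=625/2]]
   so C = (63/2, -5/2)

C = (63/2, -5/2)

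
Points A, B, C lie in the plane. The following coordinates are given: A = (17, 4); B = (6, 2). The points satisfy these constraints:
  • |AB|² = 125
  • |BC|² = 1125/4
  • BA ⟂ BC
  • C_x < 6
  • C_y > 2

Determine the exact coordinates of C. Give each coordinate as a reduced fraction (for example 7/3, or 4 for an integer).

C = (3, 37/2)

1. C_x = 3  [[BA ⟂ BC ⇒ 11x+2y-70=0] ∩ [|C−(6, 2)|²=1125/4]]
2. C_y = 37/2  [[BA ⟂ BC ⇒ 11x+2y-70=0] ∩ [|C−(6, 2)|²=1125/4]]
   so C = (3, 37/2)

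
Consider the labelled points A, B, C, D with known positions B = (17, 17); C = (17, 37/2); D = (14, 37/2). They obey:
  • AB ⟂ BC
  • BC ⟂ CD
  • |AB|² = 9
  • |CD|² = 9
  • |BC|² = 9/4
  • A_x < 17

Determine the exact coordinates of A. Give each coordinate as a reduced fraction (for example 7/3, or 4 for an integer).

A = (14, 17)

1. A_x = 14  [[AB ⟂ BC ⇒ -3/2y+51/2=0] ∩ [|A−(17, 17)|²=9]]
2. A_y = 17  [[AB ⟂ BC ⇒ -3/2y+51/2=0] ∩ [|A−(17, 17)|²=9]]
   so A = (14, 17)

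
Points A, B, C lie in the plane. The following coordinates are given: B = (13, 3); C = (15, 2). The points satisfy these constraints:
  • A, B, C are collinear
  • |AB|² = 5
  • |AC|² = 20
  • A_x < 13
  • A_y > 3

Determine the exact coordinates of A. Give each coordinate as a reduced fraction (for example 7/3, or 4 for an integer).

1. A_x = 11  [[A, B, C are collinear ⇒ 1x+2y-19=0] ∩ [|A−(13, 3)|²=5]]
2. A_y = 4  [[A, B, C are collinear ⇒ 1x+2y-19=0] ∩ [|A−(13, 3)|²=5]]
   so A = (11, 4)

A = (11, 4)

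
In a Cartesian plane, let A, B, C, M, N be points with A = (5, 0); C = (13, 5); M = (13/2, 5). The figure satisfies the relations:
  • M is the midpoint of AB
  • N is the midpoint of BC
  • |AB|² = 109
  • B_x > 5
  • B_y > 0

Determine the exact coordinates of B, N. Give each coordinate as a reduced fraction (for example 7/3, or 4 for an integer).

1. B_x = 8  [B = 2·M−A = 2·(13/2, 5)−(5, 0)]
2. B_y = 10  [B = 2·M−A = 2·(13/2, 5)−(5, 0)]
   so B = (8, 10)
3. N_x = 21/2  [2·N = B+C = (8, 10)+(13, 5)]
4. N_y = 15/2  [2·N = B+C = (8, 10)+(13, 5)]
   so N = (21/2, 15/2)

B = (8, 10)
N = (21/2, 15/2)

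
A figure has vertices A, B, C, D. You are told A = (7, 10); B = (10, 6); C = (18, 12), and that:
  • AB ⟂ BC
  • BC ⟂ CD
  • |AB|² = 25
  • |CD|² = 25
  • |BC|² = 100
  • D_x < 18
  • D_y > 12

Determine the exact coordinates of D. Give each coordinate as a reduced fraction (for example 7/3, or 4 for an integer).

1. D_x = 15  [[BC ⟂ CD ⇒ 8x+6y-216=0] ∩ [|D−(18, 12)|²=25]]
2. D_y = 16  [[BC ⟂ CD ⇒ 8x+6y-216=0] ∩ [|D−(18, 12)|²=25]]
   so D = (15, 16)

D = (15, 16)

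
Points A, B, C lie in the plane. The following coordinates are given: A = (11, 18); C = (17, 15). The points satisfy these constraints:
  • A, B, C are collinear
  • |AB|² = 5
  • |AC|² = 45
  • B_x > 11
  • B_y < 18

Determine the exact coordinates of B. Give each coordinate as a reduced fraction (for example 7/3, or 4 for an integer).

1. B_x = 13  [[A, B, C are collinear ⇒ -3x-6y+141=0] ∩ [|B−(11, 18)|²=5]]
2. B_y = 17  [[A, B, C are collinear ⇒ -3x-6y+141=0] ∩ [|B−(11, 18)|²=5]]
   so B = (13, 17)

B = (13, 17)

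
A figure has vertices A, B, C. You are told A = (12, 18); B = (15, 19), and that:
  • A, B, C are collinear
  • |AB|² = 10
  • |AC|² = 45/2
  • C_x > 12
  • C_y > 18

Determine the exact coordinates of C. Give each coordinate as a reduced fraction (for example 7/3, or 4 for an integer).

1. C_x = 33/2  [[A, B, C are collinear ⇒ -1x+3y-42=0] ∩ [|C−(12, 18)|²=45/2]]
2. C_y = 39/2  [[A, B, C are collinear ⇒ -1x+3y-42=0] ∩ [|C−(12, 18)|²=45/2]]
   so C = (33/2, 39/2)

C = (33/2, 39/2)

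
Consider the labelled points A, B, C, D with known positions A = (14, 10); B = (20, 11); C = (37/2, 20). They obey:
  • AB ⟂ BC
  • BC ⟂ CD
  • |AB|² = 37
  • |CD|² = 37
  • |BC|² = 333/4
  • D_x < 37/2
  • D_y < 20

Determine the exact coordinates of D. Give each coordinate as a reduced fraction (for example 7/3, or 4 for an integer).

D = (25/2, 19)

1. D_x = 25/2  [[BC ⟂ CD ⇒ -3/2x+9y-609/4=0] ∩ [|D−(37/2, 20)|²=37]]
2. D_y = 19  [[BC ⟂ CD ⇒ -3/2x+9y-609/4=0] ∩ [|D−(37/2, 20)|²=37]]
   so D = (25/2, 19)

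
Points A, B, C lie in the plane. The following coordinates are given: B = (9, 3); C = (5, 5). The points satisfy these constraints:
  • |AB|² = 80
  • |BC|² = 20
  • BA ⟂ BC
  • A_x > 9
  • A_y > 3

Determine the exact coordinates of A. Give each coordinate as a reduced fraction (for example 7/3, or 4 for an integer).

1. A_x = 13  [[BA ⟂ BC ⇒ -4x+2y+30=0] ∩ [|A−(9, 3)|²=80]]
2. A_y = 11  [[BA ⟂ BC ⇒ -4x+2y+30=0] ∩ [|A−(9, 3)|²=80]]
   so A = (13, 11)

A = (13, 11)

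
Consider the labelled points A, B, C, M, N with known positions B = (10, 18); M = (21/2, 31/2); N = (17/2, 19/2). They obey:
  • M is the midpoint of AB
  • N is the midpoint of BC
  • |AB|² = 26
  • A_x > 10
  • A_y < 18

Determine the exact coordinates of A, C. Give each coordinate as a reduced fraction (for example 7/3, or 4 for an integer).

1. A_x = 11  [A = 2·M−B = 2·(21/2, 31/2)−(10, 18)]
2. A_y = 13  [A = 2·M−B = 2·(21/2, 31/2)−(10, 18)]
   so A = (11, 13)
3. C_x = 7  [C = 2·N−B = 2·(17/2, 19/2)−(10, 18)]
4. C_y = 1  [C = 2·N−B = 2·(17/2, 19/2)−(10, 18)]
   so C = (7, 1)

A = (11, 13)
C = (7, 1)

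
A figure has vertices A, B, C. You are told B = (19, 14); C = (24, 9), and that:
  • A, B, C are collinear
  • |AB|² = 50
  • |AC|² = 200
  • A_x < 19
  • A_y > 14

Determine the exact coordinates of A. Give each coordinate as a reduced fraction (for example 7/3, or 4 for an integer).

A = (14, 19)

1. A_x = 14  [[A, B, C are collinear ⇒ 5x+5y-165=0] ∩ [|A−(19, 14)|²=50]]
2. A_y = 19  [[A, B, C are collinear ⇒ 5x+5y-165=0] ∩ [|A−(19, 14)|²=50]]
   so A = (14, 19)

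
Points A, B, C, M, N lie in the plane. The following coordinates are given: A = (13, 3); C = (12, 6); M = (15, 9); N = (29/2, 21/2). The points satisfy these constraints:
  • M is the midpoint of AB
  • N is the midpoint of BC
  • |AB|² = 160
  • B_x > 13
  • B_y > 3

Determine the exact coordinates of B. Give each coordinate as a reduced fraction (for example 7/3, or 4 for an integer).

1. B_x = 17  [B = 2·M−A = 2·(15, 9)−(13, 3)]
2. B_y = 15  [B = 2·M−A = 2·(15, 9)−(13, 3)]
   so B = (17, 15)

B = (17, 15)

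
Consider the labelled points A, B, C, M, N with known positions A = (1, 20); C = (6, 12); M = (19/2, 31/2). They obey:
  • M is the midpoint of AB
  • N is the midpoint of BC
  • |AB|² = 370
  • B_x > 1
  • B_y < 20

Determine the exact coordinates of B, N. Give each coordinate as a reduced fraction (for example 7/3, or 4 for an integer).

B = (18, 11)
N = (12, 23/2)

1. B_x = 18  [B = 2·M−A = 2·(19/2, 31/2)−(1, 20)]
2. B_y = 11  [B = 2·M−A = 2·(19/2, 31/2)−(1, 20)]
   so B = (18, 11)
3. N_x = 12  [2·N = B+C = (18, 11)+(6, 12)]
4. N_y = 23/2  [2·N = B+C = (18, 11)+(6, 12)]
   so N = (12, 23/2)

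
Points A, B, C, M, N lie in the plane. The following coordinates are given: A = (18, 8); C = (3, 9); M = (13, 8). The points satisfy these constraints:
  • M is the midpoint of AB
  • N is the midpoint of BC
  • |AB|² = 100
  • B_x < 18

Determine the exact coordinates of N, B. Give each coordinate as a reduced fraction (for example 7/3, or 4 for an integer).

1. B_x = 8  [B = 2·M−A = 2·(13, 8)−(18, 8)]
2. B_y = 8  [B = 2·M−A = 2·(13, 8)−(18, 8)]
   so B = (8, 8)
3. N_x = 11/2  [2·N = B+C = (8, 8)+(3, 9)]
4. N_y = 17/2  [2·N = B+C = (8, 8)+(3, 9)]
   so N = (11/2, 17/2)

N = (11/2, 17/2)
B = (8, 8)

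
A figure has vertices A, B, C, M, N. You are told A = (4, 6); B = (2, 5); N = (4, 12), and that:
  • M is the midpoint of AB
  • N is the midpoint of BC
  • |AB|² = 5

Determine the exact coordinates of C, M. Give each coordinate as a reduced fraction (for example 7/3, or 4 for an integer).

C = (6, 19)
M = (3, 11/2)

1. M_x = 3  [2·M = A+B = (4, 6)+(2, 5)]
2. M_y = 11/2  [2·M = A+B = (4, 6)+(2, 5)]
   so M = (3, 11/2)
3. C_x = 6  [C = 2·N−B = 2·(4, 12)−(2, 5)]
4. C_y = 19  [C = 2·N−B = 2·(4, 12)−(2, 5)]
   so C = (6, 19)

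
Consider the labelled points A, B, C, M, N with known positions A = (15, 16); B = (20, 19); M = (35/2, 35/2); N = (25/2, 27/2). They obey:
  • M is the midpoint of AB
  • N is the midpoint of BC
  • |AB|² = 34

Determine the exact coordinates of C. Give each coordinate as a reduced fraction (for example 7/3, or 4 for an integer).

1. C_x = 5  [C = 2·N−B = 2·(25/2, 27/2)−(20, 19)]
2. C_y = 8  [C = 2·N−B = 2·(25/2, 27/2)−(20, 19)]
   so C = (5, 8)

C = (5, 8)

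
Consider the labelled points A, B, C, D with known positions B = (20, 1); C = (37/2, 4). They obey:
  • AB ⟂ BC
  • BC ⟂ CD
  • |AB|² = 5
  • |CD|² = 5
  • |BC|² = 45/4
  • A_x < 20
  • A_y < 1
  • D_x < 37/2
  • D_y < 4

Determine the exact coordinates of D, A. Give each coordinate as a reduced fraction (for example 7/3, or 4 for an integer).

1. D_x = 33/2  [[BC ⟂ CD ⇒ -3/2x+3y+63/4=0] ∩ [|D−(37/2, 4)|²=5]]
2. D_y = 3  [[BC ⟂ CD ⇒ -3/2x+3y+63/4=0] ∩ [|D−(37/2, 4)|²=5]]
   so D = (33/2, 3)
3. A_x = 18  [[AB ⟂ BC ⇒ 3/2x-3y-27=0] ∩ [|A−(20, 1)|²=5]]
4. A_y = 0  [[AB ⟂ BC ⇒ 3/2x-3y-27=0] ∩ [|A−(20, 1)|²=5]]
   so A = (18, 0)

D = (33/2, 3)
A = (18, 0)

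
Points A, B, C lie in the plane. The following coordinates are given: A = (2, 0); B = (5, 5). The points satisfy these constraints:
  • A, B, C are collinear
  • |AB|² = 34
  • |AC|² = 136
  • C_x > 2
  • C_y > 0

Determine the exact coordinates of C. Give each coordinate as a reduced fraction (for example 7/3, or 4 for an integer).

1. C_x = 8  [[A, B, C are collinear ⇒ -5x+3y+10=0] ∩ [|C−(2, 0)|²=136]]
2. C_y = 10  [[A, B, C are collinear ⇒ -5x+3y+10=0] ∩ [|C−(2, 0)|²=136]]
   so C = (8, 10)

C = (8, 10)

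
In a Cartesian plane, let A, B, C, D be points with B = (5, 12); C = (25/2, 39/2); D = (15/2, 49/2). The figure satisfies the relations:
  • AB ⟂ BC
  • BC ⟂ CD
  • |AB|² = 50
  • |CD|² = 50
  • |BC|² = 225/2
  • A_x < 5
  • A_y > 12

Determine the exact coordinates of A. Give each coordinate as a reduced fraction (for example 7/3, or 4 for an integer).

A = (0, 17)

1. A_x = 0  [[AB ⟂ BC ⇒ -15/2x-15/2y+255/2=0] ∩ [|A−(5, 12)|²=50]]
2. A_y = 17  [[AB ⟂ BC ⇒ -15/2x-15/2y+255/2=0] ∩ [|A−(5, 12)|²=50]]
   so A = (0, 17)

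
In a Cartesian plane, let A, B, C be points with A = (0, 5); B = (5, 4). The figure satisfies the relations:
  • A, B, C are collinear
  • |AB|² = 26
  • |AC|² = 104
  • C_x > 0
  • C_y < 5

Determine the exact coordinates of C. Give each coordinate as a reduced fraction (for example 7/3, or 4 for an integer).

1. C_x = 10  [[A, B, C are collinear ⇒ 1x+5y-25=0] ∩ [|C−(0, 5)|²=104]]
2. C_y = 3  [[A, B, C are collinear ⇒ 1x+5y-25=0] ∩ [|C−(0, 5)|²=104]]
   so C = (10, 3)

C = (10, 3)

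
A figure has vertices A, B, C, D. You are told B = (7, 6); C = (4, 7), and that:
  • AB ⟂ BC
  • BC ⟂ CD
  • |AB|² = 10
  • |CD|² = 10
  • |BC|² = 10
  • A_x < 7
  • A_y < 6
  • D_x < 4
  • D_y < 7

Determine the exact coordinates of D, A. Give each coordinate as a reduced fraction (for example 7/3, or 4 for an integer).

D = (3, 4)
A = (6, 3)

1. D_x = 3  [[BC ⟂ CD ⇒ -3x+1y+5=0] ∩ [|D−(4, 7)|²=10]]
2. D_y = 4  [[BC ⟂ CD ⇒ -3x+1y+5=0] ∩ [|D−(4, 7)|²=10]]
   so D = (3, 4)
3. A_x = 6  [[AB ⟂ BC ⇒ 3x-1y-15=0] ∩ [|A−(7, 6)|²=10]]
4. A_y = 3  [[AB ⟂ BC ⇒ 3x-1y-15=0] ∩ [|A−(7, 6)|²=10]]
   so A = (6, 3)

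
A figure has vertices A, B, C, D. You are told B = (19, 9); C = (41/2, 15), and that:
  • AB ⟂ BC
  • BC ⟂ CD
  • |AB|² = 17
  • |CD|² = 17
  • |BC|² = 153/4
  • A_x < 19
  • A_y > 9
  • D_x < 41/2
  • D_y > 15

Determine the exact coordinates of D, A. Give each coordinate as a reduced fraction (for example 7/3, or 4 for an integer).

1. D_x = 33/2  [[BC ⟂ CD ⇒ 3/2x+6y-483/4=0] ∩ [|D−(41/2, 15)|²=17]]
2. D_y = 16  [[BC ⟂ CD ⇒ 3/2x+6y-483/4=0] ∩ [|D−(41/2, 15)|²=17]]
   so D = (33/2, 16)
3. A_x = 15  [[AB ⟂ BC ⇒ -3/2x-6y+165/2=0] ∩ [|A−(19, 9)|²=17]]
4. A_y = 10  [[AB ⟂ BC ⇒ -3/2x-6y+165/2=0] ∩ [|A−(19, 9)|²=17]]
   so A = (15, 10)

D = (33/2, 16)
A = (15, 10)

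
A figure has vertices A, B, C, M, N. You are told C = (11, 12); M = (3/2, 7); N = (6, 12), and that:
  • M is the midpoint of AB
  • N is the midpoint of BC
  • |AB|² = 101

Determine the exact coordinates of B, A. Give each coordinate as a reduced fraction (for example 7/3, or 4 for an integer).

B = (1, 12)
A = (2, 2)

1. B_x = 1  [B = 2·N−C = 2·(6, 12)−(11, 12)]
2. B_y = 12  [B = 2·N−C = 2·(6, 12)−(11, 12)]
   so B = (1, 12)
3. A_x = 2  [A = 2·M−B = 2·(3/2, 7)−(1, 12)]
4. A_y = 2  [A = 2·M−B = 2·(3/2, 7)−(1, 12)]
   so A = (2, 2)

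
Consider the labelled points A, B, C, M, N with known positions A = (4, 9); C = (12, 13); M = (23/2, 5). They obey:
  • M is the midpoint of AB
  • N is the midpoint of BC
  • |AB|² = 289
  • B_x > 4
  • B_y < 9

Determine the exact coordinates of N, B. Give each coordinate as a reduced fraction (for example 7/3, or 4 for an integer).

1. B_x = 19  [B = 2·M−A = 2·(23/2, 5)−(4, 9)]
2. B_y = 1  [B = 2·M−A = 2·(23/2, 5)−(4, 9)]
   so B = (19, 1)
3. N_x = 31/2  [2·N = B+C = (19, 1)+(12, 13)]
4. N_y = 7  [2·N = B+C = (19, 1)+(12, 13)]
   so N = (31/2, 7)

N = (31/2, 7)
B = (19, 1)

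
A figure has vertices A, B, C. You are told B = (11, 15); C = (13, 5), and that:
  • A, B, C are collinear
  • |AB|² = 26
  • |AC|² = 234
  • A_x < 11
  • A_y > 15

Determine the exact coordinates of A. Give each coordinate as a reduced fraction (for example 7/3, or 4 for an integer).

1. A_x = 10  [[A, B, C are collinear ⇒ 10x+2y-140=0] ∩ [|A−(11, 15)|²=26]]
2. A_y = 20  [[A, B, C are collinear ⇒ 10x+2y-140=0] ∩ [|A−(11, 15)|²=26]]
   so A = (10, 20)

A = (10, 20)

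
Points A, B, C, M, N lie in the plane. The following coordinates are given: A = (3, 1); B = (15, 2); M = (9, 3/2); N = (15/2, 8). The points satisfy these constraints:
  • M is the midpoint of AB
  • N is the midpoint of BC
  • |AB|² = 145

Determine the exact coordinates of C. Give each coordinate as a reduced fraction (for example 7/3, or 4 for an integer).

C = (0, 14)

1. C_x = 0  [C = 2·N−B = 2·(15/2, 8)−(15, 2)]
2. C_y = 14  [C = 2·N−B = 2·(15/2, 8)−(15, 2)]
   so C = (0, 14)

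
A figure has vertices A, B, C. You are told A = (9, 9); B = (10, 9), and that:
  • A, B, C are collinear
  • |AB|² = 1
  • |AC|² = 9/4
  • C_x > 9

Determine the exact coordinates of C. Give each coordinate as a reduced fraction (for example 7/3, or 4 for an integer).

C = (21/2, 9)

1. C_x = 21/2  [[A, B, C are collinear ⇒ 1y-9=0] ∩ [|C−(9, 9)|²=9/4]]
2. C_y = 9  [[A, B, C are collinear ⇒ 1y-9=0] ∩ [|C−(9, 9)|²=9/4]]
   so C = (21/2, 9)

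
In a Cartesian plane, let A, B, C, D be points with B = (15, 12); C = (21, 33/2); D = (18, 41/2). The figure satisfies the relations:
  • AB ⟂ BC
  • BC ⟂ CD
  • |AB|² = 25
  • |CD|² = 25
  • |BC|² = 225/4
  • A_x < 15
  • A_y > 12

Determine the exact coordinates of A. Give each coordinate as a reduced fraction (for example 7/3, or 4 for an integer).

1. A_x = 12  [[AB ⟂ BC ⇒ -6x-9/2y+144=0] ∩ [|A−(15, 12)|²=25]]
2. A_y = 16  [[AB ⟂ BC ⇒ -6x-9/2y+144=0] ∩ [|A−(15, 12)|²=25]]
   so A = (12, 16)

A = (12, 16)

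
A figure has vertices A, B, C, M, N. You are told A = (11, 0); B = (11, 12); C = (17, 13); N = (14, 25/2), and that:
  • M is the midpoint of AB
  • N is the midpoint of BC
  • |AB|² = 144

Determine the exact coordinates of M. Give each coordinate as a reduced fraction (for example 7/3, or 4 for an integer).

M = (11, 6)

1. M_x = 11  [2·M = A+B = (11, 0)+(11, 12)]
2. M_y = 6  [2·M = A+B = (11, 0)+(11, 12)]
   so M = (11, 6)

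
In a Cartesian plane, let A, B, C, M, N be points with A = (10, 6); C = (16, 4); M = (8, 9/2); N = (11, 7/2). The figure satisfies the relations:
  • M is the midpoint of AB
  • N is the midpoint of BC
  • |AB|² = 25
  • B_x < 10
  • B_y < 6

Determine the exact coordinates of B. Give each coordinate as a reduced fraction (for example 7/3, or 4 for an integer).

1. B_x = 6  [B = 2·M−A = 2·(8, 9/2)−(10, 6)]
2. B_y = 3  [B = 2·M−A = 2·(8, 9/2)−(10, 6)]
   so B = (6, 3)

B = (6, 3)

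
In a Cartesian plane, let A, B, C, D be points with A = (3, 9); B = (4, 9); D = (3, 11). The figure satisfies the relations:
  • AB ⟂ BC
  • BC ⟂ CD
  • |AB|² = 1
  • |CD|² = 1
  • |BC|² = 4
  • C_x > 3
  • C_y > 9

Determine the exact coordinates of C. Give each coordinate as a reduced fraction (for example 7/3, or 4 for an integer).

C = (4, 11)

1. C_x = 4  [[AB ⟂ BC ⇒ 1x-4=0] ∩ [|C−(3, 11)|²=1]]
2. C_y = 11  [[AB ⟂ BC ⇒ 1x-4=0] ∩ [|C−(3, 11)|²=1]]
   so C = (4, 11)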